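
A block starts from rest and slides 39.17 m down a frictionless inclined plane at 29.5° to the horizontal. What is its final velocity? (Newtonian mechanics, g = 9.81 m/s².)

a = g sin(θ) = 9.81 × sin(29.5°) = 4.8307 m/s²
v = √(2ad) = √(2 × 4.8307 × 39.17) = 19.45 m/s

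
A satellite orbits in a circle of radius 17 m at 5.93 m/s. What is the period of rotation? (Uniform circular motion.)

T = 2πr/v = 2π×17/5.93 = 18.01 s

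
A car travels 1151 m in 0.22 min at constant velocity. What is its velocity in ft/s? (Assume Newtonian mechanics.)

t = 0.22 min × 60.0 = 13.2 s
v = d / t = 1151 / 13.2 = 87.197 m/s
v = 87.197 m/s / 0.3048 = 286.1 ft/s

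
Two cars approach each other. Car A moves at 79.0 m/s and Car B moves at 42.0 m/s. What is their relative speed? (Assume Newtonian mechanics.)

v_rel = v_A + v_B = 79.0 + 42.0 = 121.0 m/s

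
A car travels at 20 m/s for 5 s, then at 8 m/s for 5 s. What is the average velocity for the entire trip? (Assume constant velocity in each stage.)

d₁ = v₁t₁ = 20 × 5 = 100 m
d₂ = v₂t₂ = 8 × 5 = 40 m
d_total = 140 m, t_total = 10 s
v_avg = d_total/t_total = 140/10 = 14.0 m/s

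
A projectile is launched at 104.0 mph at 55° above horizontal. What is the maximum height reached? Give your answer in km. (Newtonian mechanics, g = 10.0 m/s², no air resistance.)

v₀ = 104.0 mph × 0.44704 = 46.4922 m/s
H = v₀² × sin²(θ) / (2g) = 46.4922² × sin(55°)² / (2 × 10.0) = 2161.52 × 0.67101 / 20.0 = 72.5201 m
H = 72.5201 m / 1000.0 = 0.07252 km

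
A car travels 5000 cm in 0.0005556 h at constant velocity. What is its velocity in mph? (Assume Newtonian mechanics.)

d = 5000 cm × 0.01 = 50.0 m
t = 0.0005556 h × 3600.0 = 2.00016 s
v = d / t = 50.0 / 2.00016 = 24.998 m/s
v = 24.998 m/s / 0.44704 = 55.92 mph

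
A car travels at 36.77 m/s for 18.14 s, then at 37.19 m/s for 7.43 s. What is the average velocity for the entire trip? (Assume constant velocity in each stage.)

d₁ = v₁t₁ = 36.77 × 18.14 = 667.0078 m
d₂ = v₂t₂ = 37.19 × 7.43 = 276.3217 m
d_total = 943.3295 m, t_total = 25.57 s
v_avg = d_total/t_total = 943.3295/25.57 = 36.89 m/s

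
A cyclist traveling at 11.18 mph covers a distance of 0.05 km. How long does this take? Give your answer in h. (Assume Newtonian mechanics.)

d = 0.05 km × 1000.0 = 50.0 m
v = 11.18 mph × 0.44704 = 4.99791 m/s
t = d / v = 50.0 / 4.99791 = 10.0042 s
t = 10.0042 s / 3600.0 = 0.002779 h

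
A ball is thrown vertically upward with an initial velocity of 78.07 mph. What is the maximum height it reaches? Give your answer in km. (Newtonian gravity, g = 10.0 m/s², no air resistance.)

v₀ = 78.07 mph × 0.44704 = 34.9004 m/s
h_max = v₀² / (2g) = 34.9004² / (2 × 10.0) = 1218.04 / 20.0 = 60.902 m
h_max = 60.902 m / 1000.0 = 0.0609 km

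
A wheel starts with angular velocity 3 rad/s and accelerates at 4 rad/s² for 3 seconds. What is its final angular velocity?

ω = ω₀ + αt = 3 + 4 × 3 = 15 rad/s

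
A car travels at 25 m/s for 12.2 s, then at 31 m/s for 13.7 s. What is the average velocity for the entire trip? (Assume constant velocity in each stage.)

d₁ = v₁t₁ = 25 × 12.2 = 305.0 m
d₂ = v₂t₂ = 31 × 13.7 = 424.7 m
d_total = 729.7 m, t_total = 25.9 s
v_avg = d_total/t_total = 729.7/25.9 = 28.17 m/s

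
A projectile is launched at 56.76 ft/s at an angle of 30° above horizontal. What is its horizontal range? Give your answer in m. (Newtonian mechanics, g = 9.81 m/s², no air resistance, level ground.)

v₀ = 56.76 ft/s × 0.3048 = 17.3004 m/s
R = v₀² × sin(2θ) / g = 17.3004² × sin(2 × 30°) / 9.81 = 299.304 × 0.866025 / 9.81 = 26.42 m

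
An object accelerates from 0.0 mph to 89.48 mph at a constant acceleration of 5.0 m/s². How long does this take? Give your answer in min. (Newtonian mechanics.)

v₀ = 0.0 mph × 0.44704 = 0.0 m/s
v = 89.48 mph × 0.44704 = 40.0011 m/s
t = (v - v₀) / a = (40.0011 - 0.0) / 5.0 = 8.00022 s
t = 8.00022 s / 60.0 = 0.1333 min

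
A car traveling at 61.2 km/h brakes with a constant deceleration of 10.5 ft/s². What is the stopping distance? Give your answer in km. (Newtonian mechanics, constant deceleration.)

v₀ = 61.2 km/h × 0.2777777777777778 = 17.0 m/s
a = 10.5 ft/s² × 0.3048 = 3.2004 m/s²
d = v₀² / (2a) = 17.0² / (2 × 3.2004) = 289.0 / 6.4008 = 45.1506 m
d = 45.1506 m / 1000.0 = 0.04515 km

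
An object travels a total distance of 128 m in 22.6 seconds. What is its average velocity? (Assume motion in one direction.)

v_avg = Δd / Δt = 128 / 22.6 = 5.66 m/s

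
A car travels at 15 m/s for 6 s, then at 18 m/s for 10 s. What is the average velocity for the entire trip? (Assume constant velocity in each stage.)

d₁ = v₁t₁ = 15 × 6 = 90 m
d₂ = v₂t₂ = 18 × 10 = 180 m
d_total = 270 m, t_total = 16 s
v_avg = d_total/t_total = 270/16 = 16.88 m/s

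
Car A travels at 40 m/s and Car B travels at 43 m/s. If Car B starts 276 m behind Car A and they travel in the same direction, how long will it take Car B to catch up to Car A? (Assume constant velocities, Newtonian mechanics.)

Relative speed: v_rel = 43 - 40 = 3 m/s
Time to catch: t = d₀/v_rel = 276/3 = 92.0 s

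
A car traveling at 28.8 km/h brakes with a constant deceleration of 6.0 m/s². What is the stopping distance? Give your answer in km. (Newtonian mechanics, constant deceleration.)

v₀ = 28.8 km/h × 0.2777777777777778 = 8.0 m/s
d = v₀² / (2a) = 8.0² / (2 × 6.0) = 64.0 / 12.0 = 5.33333 m
d = 5.33333 m / 1000.0 = 0.005333 km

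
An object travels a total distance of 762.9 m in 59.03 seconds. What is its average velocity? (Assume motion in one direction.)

v_avg = Δd / Δt = 762.9 / 59.03 = 12.92 m/s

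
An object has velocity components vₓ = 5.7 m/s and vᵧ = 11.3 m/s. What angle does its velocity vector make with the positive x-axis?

θ = arctan(vᵧ/vₓ) = arctan(11.3/5.7) = 63.23°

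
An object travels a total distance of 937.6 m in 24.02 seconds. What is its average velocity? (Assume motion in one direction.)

v_avg = Δd / Δt = 937.6 / 24.02 = 39.03 m/s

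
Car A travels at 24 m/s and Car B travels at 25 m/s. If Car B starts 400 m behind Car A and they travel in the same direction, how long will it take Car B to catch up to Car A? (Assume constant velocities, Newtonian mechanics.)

Relative speed: v_rel = 25 - 24 = 1 m/s
Time to catch: t = d₀/v_rel = 400/1 = 400.0 s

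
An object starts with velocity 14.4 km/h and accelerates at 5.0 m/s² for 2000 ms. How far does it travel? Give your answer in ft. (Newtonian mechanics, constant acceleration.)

v₀ = 14.4 km/h × 0.2777777777777778 = 4.0 m/s
t = 2000 ms × 0.001 = 2.0 s
d = v₀ × t + ½ × a × t² = 4.0 × 2.0 + 0.5 × 5.0 × 2.0² = 18.0 m
d = 18.0 m / 0.3048 = 59.06 ft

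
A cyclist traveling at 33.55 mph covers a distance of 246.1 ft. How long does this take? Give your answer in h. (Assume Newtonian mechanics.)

d = 246.1 ft × 0.3048 = 75.0113 m
v = 33.55 mph × 0.44704 = 14.9982 m/s
t = d / v = 75.0113 / 14.9982 = 5.00135 s
t = 5.00135 s / 3600.0 = 0.001389 h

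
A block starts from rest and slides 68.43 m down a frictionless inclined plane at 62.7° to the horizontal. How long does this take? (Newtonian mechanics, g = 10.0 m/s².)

a = g sin(θ) = 10.0 × sin(62.7°) = 8.8862 m/s²
t = √(2d/a) = √(2 × 68.43 / 8.8862) = 3.92 s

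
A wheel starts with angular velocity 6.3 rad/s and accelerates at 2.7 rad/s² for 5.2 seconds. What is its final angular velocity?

ω = ω₀ + αt = 6.3 + 2.7 × 5.2 = 20.34 rad/s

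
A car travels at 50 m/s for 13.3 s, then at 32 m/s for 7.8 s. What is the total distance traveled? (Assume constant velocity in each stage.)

d₁ = v₁t₁ = 50 × 13.3 = 665.0 m
d₂ = v₂t₂ = 32 × 7.8 = 249.6 m
d_total = 665.0 + 249.6 = 914.6 m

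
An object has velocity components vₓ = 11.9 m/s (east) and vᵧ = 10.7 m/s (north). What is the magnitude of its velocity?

|v| = √(vₓ² + vᵧ²) = √(11.9² + 10.7²) = √(256.1) = 16.0 m/s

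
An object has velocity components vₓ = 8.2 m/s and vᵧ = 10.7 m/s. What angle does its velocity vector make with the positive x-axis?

θ = arctan(vᵧ/vₓ) = arctan(10.7/8.2) = 52.54°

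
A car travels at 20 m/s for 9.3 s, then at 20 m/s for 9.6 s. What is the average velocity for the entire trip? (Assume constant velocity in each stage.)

d₁ = v₁t₁ = 20 × 9.3 = 186.0 m
d₂ = v₂t₂ = 20 × 9.6 = 192.0 m
d_total = 378.0 m, t_total = 18.9 s
v_avg = d_total/t_total = 378.0/18.9 = 20.0 m/s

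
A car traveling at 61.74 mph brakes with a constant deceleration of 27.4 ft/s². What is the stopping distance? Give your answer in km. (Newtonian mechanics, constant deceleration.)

v₀ = 61.74 mph × 0.44704 = 27.6002 m/s
a = 27.4 ft/s² × 0.3048 = 8.35152 m/s²
d = v₀² / (2a) = 27.6002² / (2 × 8.35152) = 761.771 / 16.703 = 45.6068 m
d = 45.6068 m / 1000.0 = 0.04561 km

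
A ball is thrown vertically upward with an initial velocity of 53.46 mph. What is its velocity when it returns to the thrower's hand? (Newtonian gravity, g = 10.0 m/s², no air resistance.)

By conservation of energy (no air resistance), the ball returns to the throw height with the same speed as launch, but directed downward.
|v_ground| = v₀ = 53.46 mph
v_ground = 53.46 mph (downward)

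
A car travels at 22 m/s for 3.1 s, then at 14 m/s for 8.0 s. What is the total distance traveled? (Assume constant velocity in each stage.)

d₁ = v₁t₁ = 22 × 3.1 = 68.2 m
d₂ = v₂t₂ = 14 × 8.0 = 112.0 m
d_total = 68.2 + 112.0 = 180.2 m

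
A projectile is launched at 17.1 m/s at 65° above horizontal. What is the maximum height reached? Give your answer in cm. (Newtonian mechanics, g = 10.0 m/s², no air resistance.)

H = v₀² × sin²(θ) / (2g) = 17.1² × sin(65°)² / (2 × 10.0) = 292.41 × 0.821394 / 20.0 = 12.0092 m
H = 12.0092 m / 0.01 = 1201 cm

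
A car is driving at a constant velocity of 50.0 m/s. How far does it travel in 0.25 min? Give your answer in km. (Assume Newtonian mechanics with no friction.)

t = 0.25 min × 60.0 = 15.0 s
d = v × t = 50.0 × 15.0 = 750.0 m
d = 750.0 m / 1000.0 = 0.75 km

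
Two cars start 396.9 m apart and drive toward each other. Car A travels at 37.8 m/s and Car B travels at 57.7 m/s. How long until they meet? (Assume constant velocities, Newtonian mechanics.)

Combined speed: v_combined = 37.8 + 57.7 = 95.5 m/s
Time to meet: t = d/v_combined = 396.9/95.5 = 4.16 s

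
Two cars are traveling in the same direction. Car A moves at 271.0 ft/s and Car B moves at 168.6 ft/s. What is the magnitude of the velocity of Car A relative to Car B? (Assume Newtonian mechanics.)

v_rel = |v_A - v_B| = |271.0 - 168.6| = 102.4 ft/s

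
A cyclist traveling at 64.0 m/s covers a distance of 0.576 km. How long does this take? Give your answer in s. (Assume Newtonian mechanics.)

d = 0.576 km × 1000.0 = 576.0 m
t = d / v = 576.0 / 64.0 = 9.0 s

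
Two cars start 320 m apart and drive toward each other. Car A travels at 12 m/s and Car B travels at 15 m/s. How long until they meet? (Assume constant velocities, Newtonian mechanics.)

Combined speed: v_combined = 12 + 15 = 27 m/s
Time to meet: t = d/v_combined = 320/27 = 11.85 s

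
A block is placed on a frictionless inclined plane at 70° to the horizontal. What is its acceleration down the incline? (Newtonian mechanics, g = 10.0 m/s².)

a = g sin(θ) = 10.0 × sin(70°) = 10.0 × 0.9397 = 9.4 m/s²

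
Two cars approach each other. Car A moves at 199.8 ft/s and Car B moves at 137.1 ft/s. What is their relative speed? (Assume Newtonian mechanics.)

v_rel = v_A + v_B = 199.8 + 137.1 = 336.9 ft/s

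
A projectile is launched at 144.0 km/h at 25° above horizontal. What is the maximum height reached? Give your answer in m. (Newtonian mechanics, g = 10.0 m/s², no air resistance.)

v₀ = 144.0 km/h × 0.2777777777777778 = 40.0 m/s
H = v₀² × sin²(θ) / (2g) = 40.0² × sin(25°)² / (2 × 10.0) = 1600.0 × 0.178606 / 20.0 = 14.29 m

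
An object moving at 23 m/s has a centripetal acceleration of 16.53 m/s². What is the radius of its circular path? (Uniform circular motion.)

r = v²/a_c = 23²/16.53 = 32.0 m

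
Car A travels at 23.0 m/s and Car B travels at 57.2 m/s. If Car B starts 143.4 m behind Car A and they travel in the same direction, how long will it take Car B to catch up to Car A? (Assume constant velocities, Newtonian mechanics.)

Relative speed: v_rel = 57.2 - 23.0 = 34.2 m/s
Time to catch: t = d₀/v_rel = 143.4/34.2 = 4.19 s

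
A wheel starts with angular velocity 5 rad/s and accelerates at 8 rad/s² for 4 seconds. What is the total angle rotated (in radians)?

θ = ω₀t + ½αt² = 5×4 + ½×8×4² = 84.0 rad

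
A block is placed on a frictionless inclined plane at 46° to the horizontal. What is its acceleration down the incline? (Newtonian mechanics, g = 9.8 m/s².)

a = g sin(θ) = 9.8 × sin(46°) = 9.8 × 0.7193 = 7.05 m/s²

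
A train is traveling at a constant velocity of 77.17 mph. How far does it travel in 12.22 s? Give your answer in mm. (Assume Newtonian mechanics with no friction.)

v = 77.17 mph × 0.44704 = 34.4981 m/s
d = v × t = 34.4981 × 12.22 = 421.567 m
d = 421.567 m / 0.001 = 421600 mm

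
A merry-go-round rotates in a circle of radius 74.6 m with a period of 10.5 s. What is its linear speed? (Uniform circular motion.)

v = 2πr/T = 2π×74.6/10.5 = 44.64 m/s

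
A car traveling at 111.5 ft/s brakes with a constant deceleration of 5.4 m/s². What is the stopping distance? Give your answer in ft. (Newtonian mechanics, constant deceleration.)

v₀ = 111.5 ft/s × 0.3048 = 33.9852 m/s
d = v₀² / (2a) = 33.9852² / (2 × 5.4) = 1154.99 / 10.8 = 106.944 m
d = 106.944 m / 0.3048 = 350.9 ft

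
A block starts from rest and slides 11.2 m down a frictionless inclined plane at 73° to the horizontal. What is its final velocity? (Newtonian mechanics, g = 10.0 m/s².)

a = g sin(θ) = 10.0 × sin(73°) = 9.563 m/s²
v = √(2ad) = √(2 × 9.563 × 11.2) = 14.64 m/s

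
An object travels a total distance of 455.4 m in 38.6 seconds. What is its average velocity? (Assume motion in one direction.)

v_avg = Δd / Δt = 455.4 / 38.6 = 11.8 m/s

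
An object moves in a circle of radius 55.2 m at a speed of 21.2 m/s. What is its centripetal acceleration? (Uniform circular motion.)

a_c = v²/r = 21.2²/55.2 = 449.44/55.2 = 8.14 m/s²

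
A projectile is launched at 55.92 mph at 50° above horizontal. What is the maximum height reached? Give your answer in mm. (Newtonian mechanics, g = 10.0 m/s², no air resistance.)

v₀ = 55.92 mph × 0.44704 = 24.9985 m/s
H = v₀² × sin²(θ) / (2g) = 24.9985² × sin(50°)² / (2 × 10.0) = 624.925 × 0.586824 / 20.0 = 18.336 m
H = 18.336 m / 0.001 = 18340 mm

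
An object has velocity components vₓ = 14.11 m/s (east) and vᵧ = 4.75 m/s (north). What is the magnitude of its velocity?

|v| = √(vₓ² + vᵧ²) = √(14.11² + 4.75²) = √(221.6546) = 14.89 m/s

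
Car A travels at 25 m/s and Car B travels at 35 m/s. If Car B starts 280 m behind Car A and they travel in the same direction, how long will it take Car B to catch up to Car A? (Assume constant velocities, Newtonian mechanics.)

Relative speed: v_rel = 35 - 25 = 10 m/s
Time to catch: t = d₀/v_rel = 280/10 = 28.0 s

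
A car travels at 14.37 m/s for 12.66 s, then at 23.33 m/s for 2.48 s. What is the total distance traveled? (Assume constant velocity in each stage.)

d₁ = v₁t₁ = 14.37 × 12.66 = 181.9242 m
d₂ = v₂t₂ = 23.33 × 2.48 = 57.8584 m
d_total = 181.9242 + 57.8584 = 239.78 m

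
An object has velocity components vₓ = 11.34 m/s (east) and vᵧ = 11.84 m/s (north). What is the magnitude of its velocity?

|v| = √(vₓ² + vᵧ²) = √(11.34² + 11.84²) = √(268.7812) = 16.39 m/s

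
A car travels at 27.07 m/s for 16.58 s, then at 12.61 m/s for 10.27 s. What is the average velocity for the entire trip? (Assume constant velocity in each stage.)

d₁ = v₁t₁ = 27.07 × 16.58 = 448.8206 m
d₂ = v₂t₂ = 12.61 × 10.27 = 129.5047 m
d_total = 578.3253 m, t_total = 26.85 s
v_avg = d_total/t_total = 578.3253/26.85 = 21.54 m/s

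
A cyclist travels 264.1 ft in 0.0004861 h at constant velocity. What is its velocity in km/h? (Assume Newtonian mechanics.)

d = 264.1 ft × 0.3048 = 80.4977 m
t = 0.0004861 h × 3600.0 = 1.74996 s
v = d / t = 80.4977 / 1.74996 = 45.9997 m/s
v = 45.9997 m/s / 0.2777777777777778 = 165.6 km/h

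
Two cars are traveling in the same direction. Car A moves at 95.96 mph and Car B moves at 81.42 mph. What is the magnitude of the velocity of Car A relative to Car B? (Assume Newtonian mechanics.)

v_rel = |v_A - v_B| = |95.96 - 81.42| = 14.54 mph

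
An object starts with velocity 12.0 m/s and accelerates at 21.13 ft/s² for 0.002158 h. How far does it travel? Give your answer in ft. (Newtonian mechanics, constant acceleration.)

a = 21.13 ft/s² × 0.3048 = 6.44042 m/s²
t = 0.002158 h × 3600.0 = 7.7688 s
d = v₀ × t + ½ × a × t² = 12.0 × 7.7688 + 0.5 × 6.44042 × 7.7688² = 287.579 m
d = 287.579 m / 0.3048 = 943.5 ft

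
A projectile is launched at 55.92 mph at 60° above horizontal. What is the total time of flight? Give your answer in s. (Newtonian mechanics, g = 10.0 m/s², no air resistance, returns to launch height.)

v₀ = 55.92 mph × 0.44704 = 24.9985 m/s
T = 2 × v₀ × sin(θ) / g = 2 × 24.9985 × sin(60°) / 10.0 = 2 × 24.9985 × 0.866025 / 10.0 = 4.33 s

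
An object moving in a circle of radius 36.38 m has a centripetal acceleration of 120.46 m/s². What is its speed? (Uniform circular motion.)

v = √(a_c × r) = √(120.46 × 36.38) = 66.2 m/s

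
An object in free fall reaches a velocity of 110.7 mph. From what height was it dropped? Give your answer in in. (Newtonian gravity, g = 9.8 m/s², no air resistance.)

v = 110.7 mph × 0.44704 = 49.4873 m/s
h = v² / (2g) = 49.4873² / (2 × 9.8) = 124.949 m
h = 124.949 m / 0.0254 = 4919 in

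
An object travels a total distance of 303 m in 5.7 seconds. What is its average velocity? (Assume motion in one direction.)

v_avg = Δd / Δt = 303 / 5.7 = 53.16 m/s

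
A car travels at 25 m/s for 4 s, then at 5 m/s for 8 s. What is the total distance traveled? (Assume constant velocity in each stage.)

d₁ = v₁t₁ = 25 × 4 = 100 m
d₂ = v₂t₂ = 5 × 8 = 40 m
d_total = 100 + 40 = 140 m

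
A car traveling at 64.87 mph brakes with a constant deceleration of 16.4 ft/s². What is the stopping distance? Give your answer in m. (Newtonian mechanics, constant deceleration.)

v₀ = 64.87 mph × 0.44704 = 28.9995 m/s
a = 16.4 ft/s² × 0.3048 = 4.99872 m/s²
d = v₀² / (2a) = 28.9995² / (2 × 4.99872) = 840.971 / 9.99744 = 84.12 m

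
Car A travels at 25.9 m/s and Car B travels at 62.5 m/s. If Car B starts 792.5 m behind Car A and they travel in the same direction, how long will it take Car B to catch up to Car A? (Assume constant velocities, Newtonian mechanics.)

Relative speed: v_rel = 62.5 - 25.9 = 36.6 m/s
Time to catch: t = d₀/v_rel = 792.5/36.6 = 21.65 s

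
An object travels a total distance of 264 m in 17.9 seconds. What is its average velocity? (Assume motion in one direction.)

v_avg = Δd / Δt = 264 / 17.9 = 14.75 m/s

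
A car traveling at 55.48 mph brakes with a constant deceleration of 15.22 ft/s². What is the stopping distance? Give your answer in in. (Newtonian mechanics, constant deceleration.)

v₀ = 55.48 mph × 0.44704 = 24.8018 m/s
a = 15.22 ft/s² × 0.3048 = 4.63906 m/s²
d = v₀² / (2a) = 24.8018² / (2 × 4.63906) = 615.129 / 9.27812 = 66.2989 m
d = 66.2989 m / 0.0254 = 2610 in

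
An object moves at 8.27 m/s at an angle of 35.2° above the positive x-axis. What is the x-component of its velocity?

vₓ = v cos(θ) = 8.27 × cos(35.2°) = 6.76 m/s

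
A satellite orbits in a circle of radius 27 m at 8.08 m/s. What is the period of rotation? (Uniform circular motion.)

T = 2πr/v = 2π×27/8.08 = 21.0 s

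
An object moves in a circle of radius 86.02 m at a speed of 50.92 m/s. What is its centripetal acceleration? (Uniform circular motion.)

a_c = v²/r = 50.92²/86.02 = 2592.8464/86.02 = 30.14 m/s²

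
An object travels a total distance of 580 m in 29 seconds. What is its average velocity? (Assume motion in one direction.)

v_avg = Δd / Δt = 580 / 29 = 20.0 m/s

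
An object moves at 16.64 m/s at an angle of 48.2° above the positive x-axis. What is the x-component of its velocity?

vₓ = v cos(θ) = 16.64 × cos(48.2°) = 11.09 m/s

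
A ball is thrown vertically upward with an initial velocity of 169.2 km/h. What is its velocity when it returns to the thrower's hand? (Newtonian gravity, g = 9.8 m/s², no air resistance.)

By conservation of energy (no air resistance), the ball returns to the throw height with the same speed as launch, but directed downward.
|v_ground| = v₀ = 169.2 km/h
v_ground = 169.2 km/h (downward)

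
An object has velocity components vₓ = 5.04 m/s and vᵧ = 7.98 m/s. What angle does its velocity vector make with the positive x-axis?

θ = arctan(vᵧ/vₓ) = arctan(7.98/5.04) = 57.72°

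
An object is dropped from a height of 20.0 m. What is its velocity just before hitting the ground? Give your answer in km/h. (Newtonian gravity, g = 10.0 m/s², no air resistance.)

v = √(2gh) = √(2 × 10.0 × 20.0) = 20.0 m/s
v = 20.0 m/s / 0.2777777777777778 = 72.0 km/h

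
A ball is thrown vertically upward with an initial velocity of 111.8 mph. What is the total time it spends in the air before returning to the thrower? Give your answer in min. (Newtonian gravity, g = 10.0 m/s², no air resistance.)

v₀ = 111.8 mph × 0.44704 = 49.9791 m/s
t_total = 2 × v₀ / g = 2 × 49.9791 / 10.0 = 9.99582 s
t_total = 9.99582 s / 60.0 = 0.1666 min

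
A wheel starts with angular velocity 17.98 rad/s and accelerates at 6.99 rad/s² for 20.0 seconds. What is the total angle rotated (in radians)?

θ = ω₀t + ½αt² = 17.98×20.0 + ½×6.99×20.0² = 1757.6 rad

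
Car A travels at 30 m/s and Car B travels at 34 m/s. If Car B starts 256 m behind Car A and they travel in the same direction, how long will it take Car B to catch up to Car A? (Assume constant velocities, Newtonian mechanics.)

Relative speed: v_rel = 34 - 30 = 4 m/s
Time to catch: t = d₀/v_rel = 256/4 = 64.0 s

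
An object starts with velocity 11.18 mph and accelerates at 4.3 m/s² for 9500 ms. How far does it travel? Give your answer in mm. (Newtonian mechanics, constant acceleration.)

v₀ = 11.18 mph × 0.44704 = 4.99791 m/s
t = 9500 ms × 0.001 = 9.5 s
d = v₀ × t + ½ × a × t² = 4.99791 × 9.5 + 0.5 × 4.3 × 9.5² = 241.518 m
d = 241.518 m / 0.001 = 241500 mm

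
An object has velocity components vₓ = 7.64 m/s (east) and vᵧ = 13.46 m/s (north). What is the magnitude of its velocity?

|v| = √(vₓ² + vᵧ²) = √(7.64² + 13.46²) = √(239.5412) = 15.48 m/s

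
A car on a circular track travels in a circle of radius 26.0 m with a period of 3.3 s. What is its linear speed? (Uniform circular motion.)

v = 2πr/T = 2π×26.0/3.3 = 49.5 m/s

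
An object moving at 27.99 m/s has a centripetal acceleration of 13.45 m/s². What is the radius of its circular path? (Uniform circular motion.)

r = v²/a_c = 27.99²/13.45 = 58.25 m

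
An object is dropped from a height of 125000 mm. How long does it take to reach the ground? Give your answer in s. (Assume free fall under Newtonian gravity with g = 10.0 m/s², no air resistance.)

h = 125000 mm × 0.001 = 125.0 m
t = √(2h/g) = √(2 × 125.0 / 10.0) = 5.0 s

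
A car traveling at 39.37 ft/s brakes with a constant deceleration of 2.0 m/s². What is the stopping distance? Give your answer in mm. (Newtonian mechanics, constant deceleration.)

v₀ = 39.37 ft/s × 0.3048 = 12.0 m/s
d = v₀² / (2a) = 12.0² / (2 × 2.0) = 144.0 / 4.0 = 36.0 m
d = 36.0 m / 0.001 = 36000 mm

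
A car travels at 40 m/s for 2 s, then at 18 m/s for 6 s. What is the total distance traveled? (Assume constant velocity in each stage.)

d₁ = v₁t₁ = 40 × 2 = 80 m
d₂ = v₂t₂ = 18 × 6 = 108 m
d_total = 80 + 108 = 188 m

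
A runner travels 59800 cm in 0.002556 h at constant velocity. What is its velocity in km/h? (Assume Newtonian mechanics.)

d = 59800 cm × 0.01 = 598.0 m
t = 0.002556 h × 3600.0 = 9.2016 s
v = d / t = 598.0 / 9.2016 = 64.9887 m/s
v = 64.9887 m/s / 0.2777777777777778 = 234.0 km/h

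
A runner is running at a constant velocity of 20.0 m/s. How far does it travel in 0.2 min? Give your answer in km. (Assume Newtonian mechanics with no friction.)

t = 0.2 min × 60.0 = 12.0 s
d = v × t = 20.0 × 12.0 = 240.0 m
d = 240.0 m / 1000.0 = 0.24 km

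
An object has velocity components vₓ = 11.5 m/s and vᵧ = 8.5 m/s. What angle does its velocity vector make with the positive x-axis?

θ = arctan(vᵧ/vₓ) = arctan(8.5/11.5) = 36.47°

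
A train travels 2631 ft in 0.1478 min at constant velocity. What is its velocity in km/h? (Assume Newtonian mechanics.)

d = 2631 ft × 0.3048 = 801.929 m
t = 0.1478 min × 60.0 = 8.868 s
v = d / t = 801.929 / 8.868 = 90.4295 m/s
v = 90.4295 m/s / 0.2777777777777778 = 325.5 km/h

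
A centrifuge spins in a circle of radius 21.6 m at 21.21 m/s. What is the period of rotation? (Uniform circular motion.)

T = 2πr/v = 2π×21.6/21.21 = 6.4 s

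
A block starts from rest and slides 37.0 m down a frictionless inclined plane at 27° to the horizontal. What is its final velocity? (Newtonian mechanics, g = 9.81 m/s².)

a = g sin(θ) = 9.81 × sin(27°) = 4.4536 m/s²
v = √(2ad) = √(2 × 4.4536 × 37.0) = 18.15 m/s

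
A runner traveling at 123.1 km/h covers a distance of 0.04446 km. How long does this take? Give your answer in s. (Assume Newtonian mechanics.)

d = 0.04446 km × 1000.0 = 44.46 m
v = 123.1 km/h × 0.2777777777777778 = 34.1944 m/s
t = d / v = 44.46 / 34.1944 = 1.3 s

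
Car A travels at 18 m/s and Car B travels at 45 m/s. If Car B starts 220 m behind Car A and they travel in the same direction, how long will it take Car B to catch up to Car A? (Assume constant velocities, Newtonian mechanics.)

Relative speed: v_rel = 45 - 18 = 27 m/s
Time to catch: t = d₀/v_rel = 220/27 = 8.15 s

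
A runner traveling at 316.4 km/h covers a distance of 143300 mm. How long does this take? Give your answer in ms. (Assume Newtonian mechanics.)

d = 143300 mm × 0.001 = 143.3 m
v = 316.4 km/h × 0.2777777777777778 = 87.8889 m/s
t = d / v = 143.3 / 87.8889 = 1.63047 s
t = 1.63047 s / 0.001 = 1630 ms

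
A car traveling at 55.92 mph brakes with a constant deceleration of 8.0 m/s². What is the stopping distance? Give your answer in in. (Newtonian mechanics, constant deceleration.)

v₀ = 55.92 mph × 0.44704 = 24.9985 m/s
d = v₀² / (2a) = 24.9985² / (2 × 8.0) = 624.925 / 16.0 = 39.0578 m
d = 39.0578 m / 0.0254 = 1538 in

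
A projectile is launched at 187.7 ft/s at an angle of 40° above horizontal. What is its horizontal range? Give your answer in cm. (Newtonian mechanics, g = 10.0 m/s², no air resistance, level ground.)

v₀ = 187.7 ft/s × 0.3048 = 57.211 m/s
R = v₀² × sin(2θ) / g = 57.211² × sin(2 × 40°) / 10.0 = 3273.1 × 0.984808 / 10.0 = 322.338 m
R = 322.338 m / 0.01 = 32230 cm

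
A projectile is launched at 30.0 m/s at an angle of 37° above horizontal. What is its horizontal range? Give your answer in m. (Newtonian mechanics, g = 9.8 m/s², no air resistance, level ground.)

R = v₀² × sin(2θ) / g = 30.0² × sin(2 × 37°) / 9.8 = 900.0 × 0.961262 / 9.8 = 88.28 m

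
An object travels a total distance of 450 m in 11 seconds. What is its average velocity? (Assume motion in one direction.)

v_avg = Δd / Δt = 450 / 11 = 40.91 m/s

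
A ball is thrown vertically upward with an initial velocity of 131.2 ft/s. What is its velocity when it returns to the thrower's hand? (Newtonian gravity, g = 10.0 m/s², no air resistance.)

By conservation of energy (no air resistance), the ball returns to the throw height with the same speed as launch, but directed downward.
|v_ground| = v₀ = 131.2 ft/s
v_ground = 131.2 ft/s (downward)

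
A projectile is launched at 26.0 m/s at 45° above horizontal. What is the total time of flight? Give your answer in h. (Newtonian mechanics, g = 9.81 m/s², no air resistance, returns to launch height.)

T = 2 × v₀ × sin(θ) / g = 2 × 26.0 × sin(45°) / 9.81 = 2 × 26.0 × 0.707107 / 9.81 = 3.74817 s
T = 3.74817 s / 3600.0 = 0.001041 h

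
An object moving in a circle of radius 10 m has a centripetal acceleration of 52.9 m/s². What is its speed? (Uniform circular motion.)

v = √(a_c × r) = √(52.9 × 10) = 23.0 m/s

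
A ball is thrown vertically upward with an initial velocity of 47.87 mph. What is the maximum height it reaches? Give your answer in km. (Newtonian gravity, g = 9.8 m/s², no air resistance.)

v₀ = 47.87 mph × 0.44704 = 21.3998 m/s
h_max = v₀² / (2g) = 21.3998² / (2 × 9.8) = 457.951 / 19.6 = 23.3648 m
h_max = 23.3648 m / 1000.0 = 0.02336 km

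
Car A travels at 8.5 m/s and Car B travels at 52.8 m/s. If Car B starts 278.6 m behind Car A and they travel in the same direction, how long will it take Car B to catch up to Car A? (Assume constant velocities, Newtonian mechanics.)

Relative speed: v_rel = 52.8 - 8.5 = 44.3 m/s
Time to catch: t = d₀/v_rel = 278.6/44.3 = 6.29 s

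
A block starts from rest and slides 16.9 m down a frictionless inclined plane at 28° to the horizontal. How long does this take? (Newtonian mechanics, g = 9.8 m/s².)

a = g sin(θ) = 9.8 × sin(28°) = 4.6008 m/s²
t = √(2d/a) = √(2 × 16.9 / 4.6008) = 2.71 s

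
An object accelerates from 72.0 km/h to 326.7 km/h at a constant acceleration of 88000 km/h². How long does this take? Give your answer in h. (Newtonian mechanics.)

v₀ = 72.0 km/h × 0.2777777777777778 = 20.0 m/s
v = 326.7 km/h × 0.2777777777777778 = 90.75 m/s
a = 88000 km/h² × 7.716049382716049e-05 = 6.79012 m/s²
t = (v - v₀) / a = (90.75 - 20.0) / 6.79012 = 10.4196 s
t = 10.4196 s / 3600.0 = 0.002894 h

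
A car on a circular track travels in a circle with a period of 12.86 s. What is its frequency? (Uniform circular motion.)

f = 1/T = 1/12.86 = 0.0778 Hz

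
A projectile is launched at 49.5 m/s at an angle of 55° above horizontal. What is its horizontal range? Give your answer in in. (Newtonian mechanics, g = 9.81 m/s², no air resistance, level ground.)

R = v₀² × sin(2θ) / g = 49.5² × sin(2 × 55°) / 9.81 = 2450.25 × 0.939693 / 9.81 = 234.708 m
R = 234.708 m / 0.0254 = 9240 in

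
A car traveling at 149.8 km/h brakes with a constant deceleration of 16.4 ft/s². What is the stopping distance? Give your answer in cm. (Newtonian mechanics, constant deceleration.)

v₀ = 149.8 km/h × 0.2777777777777778 = 41.6111 m/s
a = 16.4 ft/s² × 0.3048 = 4.99872 m/s²
d = v₀² / (2a) = 41.6111² / (2 × 4.99872) = 1731.48 / 9.99744 = 173.192 m
d = 173.192 m / 0.01 = 17320 cm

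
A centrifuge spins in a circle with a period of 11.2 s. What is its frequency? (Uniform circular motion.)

f = 1/T = 1/11.2 = 0.0893 Hz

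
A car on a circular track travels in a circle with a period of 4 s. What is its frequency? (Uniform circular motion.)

f = 1/T = 1/4 = 0.25 Hz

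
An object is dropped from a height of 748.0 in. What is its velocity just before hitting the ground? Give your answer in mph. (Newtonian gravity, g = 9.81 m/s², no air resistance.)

h = 748.0 in × 0.0254 = 18.9992 m
v = √(2gh) = √(2 × 9.81 × 18.9992) = 19.3071 m/s
v = 19.3071 m/s / 0.44704 = 43.19 mph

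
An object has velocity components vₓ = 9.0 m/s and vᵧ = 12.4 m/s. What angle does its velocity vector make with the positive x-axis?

θ = arctan(vᵧ/vₓ) = arctan(12.4/9.0) = 54.03°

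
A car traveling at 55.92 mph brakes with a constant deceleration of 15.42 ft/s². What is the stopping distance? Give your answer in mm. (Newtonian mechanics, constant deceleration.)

v₀ = 55.92 mph × 0.44704 = 24.9985 m/s
a = 15.42 ft/s² × 0.3048 = 4.70002 m/s²
d = v₀² / (2a) = 24.9985² / (2 × 4.70002) = 624.925 / 9.40004 = 66.4811 m
d = 66.4811 m / 0.001 = 66480 mm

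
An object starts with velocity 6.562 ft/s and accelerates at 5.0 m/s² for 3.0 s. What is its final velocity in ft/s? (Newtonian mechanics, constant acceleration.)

v₀ = 6.562 ft/s × 0.3048 = 2.0001 m/s
v = v₀ + a × t = 2.0001 + 5.0 × 3.0 = 17.0001 m/s
v = 17.0001 m/s / 0.3048 = 55.77 ft/s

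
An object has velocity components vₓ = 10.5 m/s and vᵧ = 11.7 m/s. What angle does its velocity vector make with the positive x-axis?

θ = arctan(vᵧ/vₓ) = arctan(11.7/10.5) = 48.09°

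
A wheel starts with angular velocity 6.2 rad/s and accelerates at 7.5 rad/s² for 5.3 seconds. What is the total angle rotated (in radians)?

θ = ω₀t + ½αt² = 6.2×5.3 + ½×7.5×5.3² = 138.2 rad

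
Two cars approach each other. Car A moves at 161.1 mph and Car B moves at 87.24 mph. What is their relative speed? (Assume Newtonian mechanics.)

v_rel = v_A + v_B = 161.1 + 87.24 = 248.34 mph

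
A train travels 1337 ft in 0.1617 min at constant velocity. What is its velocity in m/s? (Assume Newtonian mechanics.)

d = 1337 ft × 0.3048 = 407.518 m
t = 0.1617 min × 60.0 = 9.702 s
v = d / t = 407.518 / 9.702 = 42.0 m/s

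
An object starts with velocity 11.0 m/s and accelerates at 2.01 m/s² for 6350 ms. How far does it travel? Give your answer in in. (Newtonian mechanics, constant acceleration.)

t = 6350 ms × 0.001 = 6.35 s
d = v₀ × t + ½ × a × t² = 11.0 × 6.35 + 0.5 × 2.01 × 6.35² = 110.374 m
d = 110.374 m / 0.0254 = 4345 in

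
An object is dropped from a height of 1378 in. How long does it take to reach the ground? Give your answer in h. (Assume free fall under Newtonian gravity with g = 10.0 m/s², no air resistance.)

h = 1378 in × 0.0254 = 35.0012 m
t = √(2h/g) = √(2 × 35.0012 / 10.0) = 2.6458 s
t = 2.6458 s / 3600.0 = 0.0007349 h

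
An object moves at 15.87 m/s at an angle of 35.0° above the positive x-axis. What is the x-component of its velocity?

vₓ = v cos(θ) = 15.87 × cos(35.0°) = 13.0 m/s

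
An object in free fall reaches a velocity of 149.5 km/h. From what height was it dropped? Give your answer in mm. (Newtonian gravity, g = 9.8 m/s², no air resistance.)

v = 149.5 km/h × 0.2777777777777778 = 41.5278 m/s
h = v² / (2g) = 41.5278² / (2 × 9.8) = 87.9877 m
h = 87.9877 m / 0.001 = 87990 mm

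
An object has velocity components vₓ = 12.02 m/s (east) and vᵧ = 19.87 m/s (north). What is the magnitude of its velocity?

|v| = √(vₓ² + vᵧ²) = √(12.02² + 19.87²) = √(539.2973) = 23.22 m/s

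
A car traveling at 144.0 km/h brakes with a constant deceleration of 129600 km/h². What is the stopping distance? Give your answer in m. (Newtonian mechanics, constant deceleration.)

v₀ = 144.0 km/h × 0.2777777777777778 = 40.0 m/s
a = 129600 km/h² × 7.716049382716049e-05 = 10.0 m/s²
d = v₀² / (2a) = 40.0² / (2 × 10.0) = 1600.0 / 20.0 = 80.0 m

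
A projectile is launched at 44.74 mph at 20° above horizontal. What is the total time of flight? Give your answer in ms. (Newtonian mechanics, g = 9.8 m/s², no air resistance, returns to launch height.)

v₀ = 44.74 mph × 0.44704 = 20.0006 m/s
T = 2 × v₀ × sin(θ) / g = 2 × 20.0006 × sin(20°) / 9.8 = 2 × 20.0006 × 0.34202 / 9.8 = 1.39604 s
T = 1.39604 s / 0.001 = 1396 ms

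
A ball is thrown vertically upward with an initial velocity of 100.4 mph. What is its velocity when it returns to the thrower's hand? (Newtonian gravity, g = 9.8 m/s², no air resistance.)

By conservation of energy (no air resistance), the ball returns to the throw height with the same speed as launch, but directed downward.
|v_ground| = v₀ = 100.4 mph
v_ground = 100.4 mph (downward)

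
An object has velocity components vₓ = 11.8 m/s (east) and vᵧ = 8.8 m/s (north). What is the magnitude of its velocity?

|v| = √(vₓ² + vᵧ²) = √(11.8² + 8.8²) = √(216.68) = 14.72 m/s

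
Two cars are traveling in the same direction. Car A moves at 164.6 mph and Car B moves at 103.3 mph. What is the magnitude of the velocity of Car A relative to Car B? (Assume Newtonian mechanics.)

v_rel = |v_A - v_B| = |164.6 - 103.3| = 61.3 mph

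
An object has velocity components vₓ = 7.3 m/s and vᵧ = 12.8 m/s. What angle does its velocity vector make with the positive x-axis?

θ = arctan(vᵧ/vₓ) = arctan(12.8/7.3) = 60.3°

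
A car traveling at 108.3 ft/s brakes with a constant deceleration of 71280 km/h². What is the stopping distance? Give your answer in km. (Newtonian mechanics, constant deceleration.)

v₀ = 108.3 ft/s × 0.3048 = 33.0098 m/s
a = 71280 km/h² × 7.716049382716049e-05 = 5.5 m/s²
d = v₀² / (2a) = 33.0098² / (2 × 5.5) = 1089.65 / 11.0 = 99.0591 m
d = 99.0591 m / 1000.0 = 0.09906 km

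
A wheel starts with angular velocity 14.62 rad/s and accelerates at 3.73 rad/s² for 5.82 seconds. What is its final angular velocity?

ω = ω₀ + αt = 14.62 + 3.73 × 5.82 = 36.33 rad/s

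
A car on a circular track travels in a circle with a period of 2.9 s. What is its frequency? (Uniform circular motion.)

f = 1/T = 1/2.9 = 0.3448 Hz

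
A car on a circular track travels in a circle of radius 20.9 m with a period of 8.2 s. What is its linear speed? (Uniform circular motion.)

v = 2πr/T = 2π×20.9/8.2 = 16.01 m/s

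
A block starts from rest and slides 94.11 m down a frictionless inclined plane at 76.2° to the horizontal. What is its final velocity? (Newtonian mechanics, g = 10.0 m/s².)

a = g sin(θ) = 10.0 × sin(76.2°) = 9.7113 m/s²
v = √(2ad) = √(2 × 9.7113 × 94.11) = 42.75 m/s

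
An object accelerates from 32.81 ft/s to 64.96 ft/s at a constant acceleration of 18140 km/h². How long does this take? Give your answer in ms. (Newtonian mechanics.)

v₀ = 32.81 ft/s × 0.3048 = 10.0005 m/s
v = 64.96 ft/s × 0.3048 = 19.7998 m/s
a = 18140 km/h² × 7.716049382716049e-05 = 1.39969 m/s²
t = (v - v₀) / a = (19.7998 - 10.0005) / 1.39969 = 7.00105 s
t = 7.00105 s / 0.001 = 7001 ms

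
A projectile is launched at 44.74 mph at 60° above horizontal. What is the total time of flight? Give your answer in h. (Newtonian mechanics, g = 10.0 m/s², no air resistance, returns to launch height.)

v₀ = 44.74 mph × 0.44704 = 20.0006 m/s
T = 2 × v₀ × sin(θ) / g = 2 × 20.0006 × sin(60°) / 10.0 = 2 × 20.0006 × 0.866025 / 10.0 = 3.4642 s
T = 3.4642 s / 3600.0 = 0.0009623 h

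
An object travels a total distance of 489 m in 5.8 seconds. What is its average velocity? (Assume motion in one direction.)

v_avg = Δd / Δt = 489 / 5.8 = 84.31 m/s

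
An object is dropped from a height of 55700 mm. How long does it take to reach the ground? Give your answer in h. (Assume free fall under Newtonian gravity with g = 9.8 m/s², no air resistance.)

h = 55700 mm × 0.001 = 55.7 m
t = √(2h/g) = √(2 × 55.7 / 9.8) = 3.37155 s
t = 3.37155 s / 3600.0 = 0.0009365 h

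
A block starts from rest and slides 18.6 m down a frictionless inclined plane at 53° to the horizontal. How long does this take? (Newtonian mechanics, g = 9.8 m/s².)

a = g sin(θ) = 9.8 × sin(53°) = 7.8266 m/s²
t = √(2d/a) = √(2 × 18.6 / 7.8266) = 2.18 s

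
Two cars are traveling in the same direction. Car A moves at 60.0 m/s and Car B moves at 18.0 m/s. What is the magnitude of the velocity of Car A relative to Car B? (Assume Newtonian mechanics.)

v_rel = |v_A - v_B| = |60.0 - 18.0| = 42.0 m/s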